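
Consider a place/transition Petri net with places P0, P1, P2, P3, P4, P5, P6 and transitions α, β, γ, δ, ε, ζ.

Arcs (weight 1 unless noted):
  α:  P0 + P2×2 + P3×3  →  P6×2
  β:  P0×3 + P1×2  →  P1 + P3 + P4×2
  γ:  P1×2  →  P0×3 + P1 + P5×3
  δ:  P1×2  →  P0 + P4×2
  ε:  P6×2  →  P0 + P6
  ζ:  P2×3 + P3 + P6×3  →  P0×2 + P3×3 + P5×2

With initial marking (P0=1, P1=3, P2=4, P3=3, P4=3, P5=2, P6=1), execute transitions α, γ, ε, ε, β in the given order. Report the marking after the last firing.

(P0=2, P1=1, P2=2, P3=1, P4=5, P5=5, P6=1)

step 1: fire α:  (P0=1, P1=3, P2=4, P3=3, P4=3, P5=2, P6=1) → (P0=0, P1=3, P2=2, P3=0, P4=3, P5=2, P6=3)
step 2: fire γ:  (P0=0, P1=3, P2=2, P3=0, P4=3, P5=2, P6=3) → (P0=3, P1=2, P2=2, P3=0, P4=3, P5=5, P6=3)
step 3: fire ε:  (P0=3, P1=2, P2=2, P3=0, P4=3, P5=5, P6=3) → (P0=4, P1=2, P2=2, P3=0, P4=3, P5=5, P6=2)
step 4: fire ε:  (P0=4, P1=2, P2=2, P3=0, P4=3, P5=5, P6=2) → (P0=5, P1=2, P2=2, P3=0, P4=3, P5=5, P6=1)
step 5: fire β:  (P0=5, P1=2, P2=2, P3=0, P4=3, P5=5, P6=1) → (P0=2, P1=1, P2=2, P3=1, P4=5, P5=5, P6=1)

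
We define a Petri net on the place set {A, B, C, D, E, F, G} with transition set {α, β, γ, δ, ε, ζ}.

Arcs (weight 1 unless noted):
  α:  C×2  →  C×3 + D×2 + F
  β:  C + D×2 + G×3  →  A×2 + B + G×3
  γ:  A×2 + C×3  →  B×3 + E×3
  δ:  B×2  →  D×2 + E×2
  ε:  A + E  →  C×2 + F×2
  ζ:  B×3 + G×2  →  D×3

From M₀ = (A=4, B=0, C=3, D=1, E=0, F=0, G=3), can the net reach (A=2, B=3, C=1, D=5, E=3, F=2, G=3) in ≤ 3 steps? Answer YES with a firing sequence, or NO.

depth 0: 1 marking
depth 1: 3 markings reached so far
depth 2: 9 markings reached so far
depth 3: 19 markings reached so far
target is not among the 19 markings reachable within 3 steps

NO — not reachable within 3 firings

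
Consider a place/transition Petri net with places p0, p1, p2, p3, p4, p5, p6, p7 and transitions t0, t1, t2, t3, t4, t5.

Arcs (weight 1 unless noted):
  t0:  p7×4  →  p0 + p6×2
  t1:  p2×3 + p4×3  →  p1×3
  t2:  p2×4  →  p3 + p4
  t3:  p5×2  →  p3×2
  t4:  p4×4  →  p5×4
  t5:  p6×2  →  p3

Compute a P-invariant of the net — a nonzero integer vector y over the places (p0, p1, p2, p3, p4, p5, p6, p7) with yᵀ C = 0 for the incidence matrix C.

y = (p0:2, p1:-3, p2:-1, p3:-2, p4:-2, p5:-2, p6:-1, p7:0)

Incidence matrix C (rows=places, cols=transitions):
       t0   t1   t2   t3   t4   t5
   p0   1    0    0    0    0    0
   p1   0    3    0    0    0    0
   p2   0   -3   -4    0    0    0
   p3   0    0    1    2    0    1
   p4   0   -3    1    0   -4    0
   p5   0    0    0   -2    4    0
   p6   2    0    0    0    0   -2
   p7  -4    0    0    0    0    0

Candidate y = [2, -3, -1, -2, -2, -2, -1, 0]; check y·C column-wise:
  col t0: 2·1 + -3·0 + -1·0 + -2·0 + -2·0 + -2·0 + -1·2 + 0·-4 = 0
  col t1: 2·0 + -3·3 + -1·-3 + -2·0 + -2·-3 + -2·0 + -1·0 = 0
  col t2: 2·0 + -3·0 + -1·-4 + -2·1 + -2·1 + -2·0 + -1·0 = 0
  col t3: 2·0 + -3·0 + -1·0 + -2·2 + -2·0 + -2·-2 + -1·0 = 0
  col t4: 2·0 + -3·0 + -1·0 + -2·0 + -2·-4 + -2·4 + -1·0 = 0
  col t5: 2·0 + -3·0 + -1·0 + -2·1 + -2·0 + -2·0 + -1·-2 = 0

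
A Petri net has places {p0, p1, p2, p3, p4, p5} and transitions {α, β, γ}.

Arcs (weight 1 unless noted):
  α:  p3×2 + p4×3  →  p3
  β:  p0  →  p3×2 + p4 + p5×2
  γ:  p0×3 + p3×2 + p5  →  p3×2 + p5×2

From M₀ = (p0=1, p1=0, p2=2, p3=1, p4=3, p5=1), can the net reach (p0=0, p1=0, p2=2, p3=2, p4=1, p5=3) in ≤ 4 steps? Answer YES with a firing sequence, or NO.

step 1: fire β:  (p0=1, p1=0, p2=2, p3=1, p4=3, p5=1) → (p0=0, p1=0, p2=2, p3=3, p4=4, p5=3)
step 2: fire α:  (p0=0, p1=0, p2=2, p3=3, p4=4, p5=3) → (p0=0, p1=0, p2=2, p3=2, p4=1, p5=3)

YES — reachable via ⟨β, α⟩ (2 firings)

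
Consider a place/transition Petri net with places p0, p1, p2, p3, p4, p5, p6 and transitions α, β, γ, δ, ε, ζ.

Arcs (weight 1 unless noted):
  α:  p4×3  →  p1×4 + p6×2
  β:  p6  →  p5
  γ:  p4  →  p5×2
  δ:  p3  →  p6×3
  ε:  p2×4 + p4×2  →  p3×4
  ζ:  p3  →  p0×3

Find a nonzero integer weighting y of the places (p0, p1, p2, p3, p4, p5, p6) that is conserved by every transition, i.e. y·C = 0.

Incidence matrix C (rows=places, cols=transitions):
        α    β    γ    δ    ε    ζ
   p0   0    0    0    0    0    3
   p1   4    0    0    0    0    0
   p2   0    0    0    0   -4    0
   p3   0    0    0   -1    4   -1
   p4  -3    0   -1    0   -2    0
   p5   0    1    2    0    0    0
   p6   2   -1    0    3    0    0

Candidate y = [1, 1, 2, 3, 2, 1, 1]; check y·C column-wise:
  col α: 1·0 + 1·4 + 2·0 + 3·0 + 2·-3 + 1·0 + 1·2 = 0
  col β: 1·0 + 1·0 + 2·0 + 3·0 + 2·0 + 1·1 + 1·-1 = 0
  col γ: 1·0 + 1·0 + 2·0 + 3·0 + 2·-1 + 1·2 + 1·0 = 0
  col δ: 1·0 + 1·0 + 2·0 + 3·-1 + 2·0 + 1·0 + 1·3 = 0
  col ε: 1·0 + 1·0 + 2·-4 + 3·4 + 2·-2 + 1·0 + 1·0 = 0
  col ζ: 1·3 + 1·0 + 2·0 + 3·-1 + 2·0 + 1·0 + 1·0 = 0

y = (p0:1, p1:1, p2:2, p3:3, p4:2, p5:1, p6:1)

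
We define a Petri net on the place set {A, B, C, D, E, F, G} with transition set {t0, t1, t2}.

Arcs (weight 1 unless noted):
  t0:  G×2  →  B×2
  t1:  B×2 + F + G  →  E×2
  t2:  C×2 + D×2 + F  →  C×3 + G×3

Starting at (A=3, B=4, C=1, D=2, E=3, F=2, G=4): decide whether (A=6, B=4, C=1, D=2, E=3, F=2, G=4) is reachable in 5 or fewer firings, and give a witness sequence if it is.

depth 0: 1 marking
depth 1: 3 markings reached so far
depth 2: 6 markings reached so far
depth 3: 7 markings reached so far
depth 4: 7 markings reached so far
(frontier empty at depth 4; search complete)
target is not among the 7 markings reachable within 5 steps

NO — not reachable within 5 firings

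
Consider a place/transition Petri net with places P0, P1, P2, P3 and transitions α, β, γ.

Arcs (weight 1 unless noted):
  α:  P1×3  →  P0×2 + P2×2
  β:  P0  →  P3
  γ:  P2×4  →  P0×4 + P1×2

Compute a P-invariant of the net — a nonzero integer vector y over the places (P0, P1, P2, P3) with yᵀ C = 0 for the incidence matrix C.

Incidence matrix C (rows=places, cols=transitions):
        α    β    γ
   P0   2   -1    4
   P1  -3    0    2
   P2   2    0   -4
   P3   0    1    0

Candidate y = [1, 2, 2, 1]; check y·C column-wise:
  col α: 1·2 + 2·-3 + 2·2 + 1·0 = 0
  col β: 1·-1 + 2·0 + 2·0 + 1·1 = 0
  col γ: 1·4 + 2·2 + 2·-4 + 1·0 = 0

y = (P0:1, P1:2, P2:2, P3:1)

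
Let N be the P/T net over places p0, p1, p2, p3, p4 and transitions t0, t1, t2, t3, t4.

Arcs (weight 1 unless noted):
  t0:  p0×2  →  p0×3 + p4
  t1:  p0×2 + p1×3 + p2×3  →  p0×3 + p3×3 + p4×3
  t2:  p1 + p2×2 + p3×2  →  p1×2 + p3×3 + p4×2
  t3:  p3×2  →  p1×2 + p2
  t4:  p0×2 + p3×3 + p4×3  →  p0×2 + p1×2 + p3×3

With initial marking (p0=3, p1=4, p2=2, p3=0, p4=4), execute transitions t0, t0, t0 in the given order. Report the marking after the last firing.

(p0=6, p1=4, p2=2, p3=0, p4=7)

step 1: fire t0:  (p0=3, p1=4, p2=2, p3=0, p4=4) → (p0=4, p1=4, p2=2, p3=0, p4=5)
step 2: fire t0:  (p0=4, p1=4, p2=2, p3=0, p4=5) → (p0=5, p1=4, p2=2, p3=0, p4=6)
step 3: fire t0:  (p0=5, p1=4, p2=2, p3=0, p4=6) → (p0=6, p1=4, p2=2, p3=0, p4=7)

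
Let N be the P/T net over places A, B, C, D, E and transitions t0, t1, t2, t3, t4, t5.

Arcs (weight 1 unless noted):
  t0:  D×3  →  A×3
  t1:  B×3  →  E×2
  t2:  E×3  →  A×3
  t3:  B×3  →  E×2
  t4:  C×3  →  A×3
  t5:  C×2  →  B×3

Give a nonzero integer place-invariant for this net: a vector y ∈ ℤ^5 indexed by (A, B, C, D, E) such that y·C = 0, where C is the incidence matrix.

y = (A:3, B:2, C:3, D:3, E:3)

Incidence matrix C (rows=places, cols=transitions):
       t0   t1   t2   t3   t4   t5
    A   3    0    3    0    3    0
    B   0   -3    0   -3    0    3
    C   0    0    0    0   -3   -2
    D  -3    0    0    0    0    0
    E   0    2   -3    2    0    0

Candidate y = [3, 2, 3, 3, 3]; check y·C column-wise:
  col t0: 3·3 + 2·0 + 3·0 + 3·-3 + 3·0 = 0
  col t1: 3·0 + 2·-3 + 3·0 + 3·0 + 3·2 = 0
  col t2: 3·3 + 2·0 + 3·0 + 3·0 + 3·-3 = 0
  col t3: 3·0 + 2·-3 + 3·0 + 3·0 + 3·2 = 0
  col t4: 3·3 + 2·0 + 3·-3 + 3·0 + 3·0 = 0
  col t5: 3·0 + 2·3 + 3·-2 + 3·0 + 3·0 = 0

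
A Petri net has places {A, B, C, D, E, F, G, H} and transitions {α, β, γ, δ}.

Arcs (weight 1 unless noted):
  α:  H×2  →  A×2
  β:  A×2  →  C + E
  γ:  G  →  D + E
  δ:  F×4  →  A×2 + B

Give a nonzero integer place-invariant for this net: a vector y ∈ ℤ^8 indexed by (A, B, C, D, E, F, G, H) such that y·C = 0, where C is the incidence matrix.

y = (A:0, B:0, C:1, D:1, E:-1, F:0, G:0, H:0)

Incidence matrix C (rows=places, cols=transitions):
        α    β    γ    δ
    A   2   -2    0    2
    B   0    0    0    1
    C   0    1    0    0
    D   0    0    1    0
    E   0    1    1    0
    F   0    0    0   -4
    G   0    0   -1    0
    H  -2    0    0    0

Candidate y = [0, 0, 1, 1, -1, 0, 0, 0]; check y·C column-wise:
  col α: 0·2 + 1·0 + 1·0 + -1·0 + 0·-2 = 0
  col β: 0·-2 + 1·1 + 1·0 + -1·1 = 0
  col γ: 1·0 + 1·1 + -1·1 + 0·-1 = 0
  col δ: 0·2 + 0·1 + 1·0 + 1·0 + -1·0 + 0·-4 = 0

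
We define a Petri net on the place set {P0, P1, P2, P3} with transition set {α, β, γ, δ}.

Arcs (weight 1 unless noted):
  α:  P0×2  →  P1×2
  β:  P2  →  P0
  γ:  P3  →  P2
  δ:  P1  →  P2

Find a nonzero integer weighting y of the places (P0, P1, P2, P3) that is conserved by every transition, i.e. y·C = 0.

y = (P0:1, P1:1, P2:1, P3:1)

Incidence matrix C (rows=places, cols=transitions):
        α    β    γ    δ
   P0  -2    1    0    0
   P1   2    0    0   -1
   P2   0   -1    1    1
   P3   0    0   -1    0

Candidate y = [1, 1, 1, 1]; check y·C column-wise:
  col α: 1·-2 + 1·2 + 1·0 + 1·0 = 0
  col β: 1·1 + 1·0 + 1·-1 + 1·0 = 0
  col γ: 1·0 + 1·0 + 1·1 + 1·-1 = 0
  col δ: 1·0 + 1·-1 + 1·1 + 1·0 = 0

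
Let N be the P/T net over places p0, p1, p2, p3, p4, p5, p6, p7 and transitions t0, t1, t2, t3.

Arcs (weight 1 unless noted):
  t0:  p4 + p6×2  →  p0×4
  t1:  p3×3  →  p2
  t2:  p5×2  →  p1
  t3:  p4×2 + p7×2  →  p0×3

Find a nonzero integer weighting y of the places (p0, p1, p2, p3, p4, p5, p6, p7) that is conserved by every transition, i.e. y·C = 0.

y = (p0:0, p1:0, p2:3, p3:1, p4:0, p5:0, p6:0, p7:0)

Incidence matrix C (rows=places, cols=transitions):
       t0   t1   t2   t3
   p0   4    0    0    3
   p1   0    0    1    0
   p2   0    1    0    0
   p3   0   -3    0    0
   p4  -1    0    0   -2
   p5   0    0   -2    0
   p6  -2    0    0    0
   p7   0    0    0   -2

Candidate y = [0, 0, 3, 1, 0, 0, 0, 0]; check y·C column-wise:
  col t0: 0·4 + 3·0 + 1·0 + 0·-1 + 0·-2 = 0
  col t1: 3·1 + 1·-3 = 0
  col t2: 0·1 + 3·0 + 1·0 + 0·-2 = 0
  col t3: 0·3 + 3·0 + 1·0 + 0·-2 + 0·-2 = 0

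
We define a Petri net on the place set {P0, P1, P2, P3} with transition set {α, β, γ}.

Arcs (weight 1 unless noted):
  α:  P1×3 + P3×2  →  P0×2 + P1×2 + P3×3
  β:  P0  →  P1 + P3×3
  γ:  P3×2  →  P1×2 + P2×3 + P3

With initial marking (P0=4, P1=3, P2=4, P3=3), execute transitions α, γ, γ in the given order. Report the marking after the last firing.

step 1: fire α:  (P0=4, P1=3, P2=4, P3=3) → (P0=6, P1=2, P2=4, P3=4)
step 2: fire γ:  (P0=6, P1=2, P2=4, P3=4) → (P0=6, P1=4, P2=7, P3=3)
step 3: fire γ:  (P0=6, P1=4, P2=7, P3=3) → (P0=6, P1=6, P2=10, P3=2)

(P0=6, P1=6, P2=10, P3=2)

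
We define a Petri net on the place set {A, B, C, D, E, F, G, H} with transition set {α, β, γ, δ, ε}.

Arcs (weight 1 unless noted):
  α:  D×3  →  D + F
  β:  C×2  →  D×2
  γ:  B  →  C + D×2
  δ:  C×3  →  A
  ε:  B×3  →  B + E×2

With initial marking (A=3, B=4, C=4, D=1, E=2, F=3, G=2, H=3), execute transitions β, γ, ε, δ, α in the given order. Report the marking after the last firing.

(A=4, B=1, C=0, D=3, E=4, F=4, G=2, H=3)

step 1: fire β:  (A=3, B=4, C=4, D=1, E=2, F=3, G=2, H=3) → (A=3, B=4, C=2, D=3, E=2, F=3, G=2, H=3)
step 2: fire γ:  (A=3, B=4, C=2, D=3, E=2, F=3, G=2, H=3) → (A=3, B=3, C=3, D=5, E=2, F=3, G=2, H=3)
step 3: fire ε:  (A=3, B=3, C=3, D=5, E=2, F=3, G=2, H=3) → (A=3, B=1, C=3, D=5, E=4, F=3, G=2, H=3)
step 4: fire δ:  (A=3, B=1, C=3, D=5, E=4, F=3, G=2, H=3) → (A=4, B=1, C=0, D=5, E=4, F=3, G=2, H=3)
step 5: fire α:  (A=4, B=1, C=0, D=5, E=4, F=3, G=2, H=3) → (A=4, B=1, C=0, D=3, E=4, F=4, G=2, H=3)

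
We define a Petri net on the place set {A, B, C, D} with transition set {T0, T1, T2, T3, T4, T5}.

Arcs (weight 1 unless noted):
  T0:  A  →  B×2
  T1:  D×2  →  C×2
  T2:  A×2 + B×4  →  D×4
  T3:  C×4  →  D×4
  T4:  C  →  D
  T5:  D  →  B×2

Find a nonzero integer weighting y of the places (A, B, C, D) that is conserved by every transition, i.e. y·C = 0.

Incidence matrix C (rows=places, cols=transitions):
       T0   T1   T2   T3   T4   T5
    A  -1    0   -2    0    0    0
    B   2    0   -4    0    0    2
    C   0    2    0   -4   -1    0
    D   0   -2    4    4    1   -1

Candidate y = [2, 1, 2, 2]; check y·C column-wise:
  col T0: 2·-1 + 1·2 + 2·0 + 2·0 = 0
  col T1: 2·0 + 1·0 + 2·2 + 2·-2 = 0
  col T2: 2·-2 + 1·-4 + 2·0 + 2·4 = 0
  col T3: 2·0 + 1·0 + 2·-4 + 2·4 = 0
  col T4: 2·0 + 1·0 + 2·-1 + 2·1 = 0
  col T5: 2·0 + 1·2 + 2·0 + 2·-1 = 0

y = (A:2, B:1, C:2, D:2)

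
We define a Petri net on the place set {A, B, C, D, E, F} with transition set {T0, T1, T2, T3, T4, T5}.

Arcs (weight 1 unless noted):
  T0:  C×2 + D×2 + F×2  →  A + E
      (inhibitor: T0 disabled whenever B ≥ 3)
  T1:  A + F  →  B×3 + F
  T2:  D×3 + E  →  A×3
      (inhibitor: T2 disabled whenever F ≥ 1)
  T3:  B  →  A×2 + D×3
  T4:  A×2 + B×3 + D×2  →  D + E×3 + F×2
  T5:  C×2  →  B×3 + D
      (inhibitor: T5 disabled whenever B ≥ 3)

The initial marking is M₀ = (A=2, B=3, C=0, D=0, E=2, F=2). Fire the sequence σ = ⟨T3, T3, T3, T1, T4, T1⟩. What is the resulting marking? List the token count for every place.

(A=4, B=3, C=0, D=8, E=5, F=4)

step 1: fire T3:  (A=2, B=3, C=0, D=0, E=2, F=2) → (A=4, B=2, C=0, D=3, E=2, F=2)
step 2: fire T3:  (A=4, B=2, C=0, D=3, E=2, F=2) → (A=6, B=1, C=0, D=6, E=2, F=2)
step 3: fire T3:  (A=6, B=1, C=0, D=6, E=2, F=2) → (A=8, B=0, C=0, D=9, E=2, F=2)
step 4: fire T1:  (A=8, B=0, C=0, D=9, E=2, F=2) → (A=7, B=3, C=0, D=9, E=2, F=2)
step 5: fire T4:  (A=7, B=3, C=0, D=9, E=2, F=2) → (A=5, B=0, C=0, D=8, E=5, F=4)
step 6: fire T1:  (A=5, B=0, C=0, D=8, E=5, F=4) → (A=4, B=3, C=0, D=8, E=5, F=4)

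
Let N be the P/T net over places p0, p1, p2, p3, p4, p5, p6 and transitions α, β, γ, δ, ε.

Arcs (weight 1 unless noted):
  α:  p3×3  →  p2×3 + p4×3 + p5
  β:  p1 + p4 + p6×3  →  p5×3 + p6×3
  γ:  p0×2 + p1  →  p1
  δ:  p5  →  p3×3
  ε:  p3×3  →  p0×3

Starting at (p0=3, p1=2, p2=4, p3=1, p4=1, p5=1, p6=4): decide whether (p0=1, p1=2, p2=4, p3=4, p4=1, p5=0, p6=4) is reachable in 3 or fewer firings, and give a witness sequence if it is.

step 1: fire γ:  (p0=3, p1=2, p2=4, p3=1, p4=1, p5=1, p6=4) → (p0=1, p1=2, p2=4, p3=1, p4=1, p5=1, p6=4)
step 2: fire δ:  (p0=1, p1=2, p2=4, p3=1, p4=1, p5=1, p6=4) → (p0=1, p1=2, p2=4, p3=4, p4=1, p5=0, p6=4)

YES — reachable via ⟨γ, δ⟩ (2 firings)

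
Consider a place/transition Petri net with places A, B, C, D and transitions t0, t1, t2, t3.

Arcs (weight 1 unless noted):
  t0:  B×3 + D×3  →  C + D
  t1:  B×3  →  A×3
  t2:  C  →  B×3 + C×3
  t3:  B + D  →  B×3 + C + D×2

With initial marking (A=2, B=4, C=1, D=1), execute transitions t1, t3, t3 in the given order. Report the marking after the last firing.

step 1: fire t1:  (A=2, B=4, C=1, D=1) → (A=5, B=1, C=1, D=1)
step 2: fire t3:  (A=5, B=1, C=1, D=1) → (A=5, B=3, C=2, D=2)
step 3: fire t3:  (A=5, B=3, C=2, D=2) → (A=5, B=5, C=3, D=3)

(A=5, B=5, C=3, D=3)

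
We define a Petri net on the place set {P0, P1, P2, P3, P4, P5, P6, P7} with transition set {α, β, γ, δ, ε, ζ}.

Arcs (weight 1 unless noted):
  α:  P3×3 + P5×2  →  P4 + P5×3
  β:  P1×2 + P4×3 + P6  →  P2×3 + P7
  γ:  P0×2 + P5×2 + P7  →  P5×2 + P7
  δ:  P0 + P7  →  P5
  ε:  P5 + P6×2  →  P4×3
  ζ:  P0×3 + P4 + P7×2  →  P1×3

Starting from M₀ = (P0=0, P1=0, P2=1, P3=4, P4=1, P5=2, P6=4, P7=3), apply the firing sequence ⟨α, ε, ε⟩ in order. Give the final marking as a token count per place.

(P0=0, P1=0, P2=1, P3=1, P4=8, P5=1, P6=0, P7=3)

step 1: fire α:  (P0=0, P1=0, P2=1, P3=4, P4=1, P5=2, P6=4, P7=3) → (P0=0, P1=0, P2=1, P3=1, P4=2, P5=3, P6=4, P7=3)
step 2: fire ε:  (P0=0, P1=0, P2=1, P3=1, P4=2, P5=3, P6=4, P7=3) → (P0=0, P1=0, P2=1, P3=1, P4=5, P5=2, P6=2, P7=3)
step 3: fire ε:  (P0=0, P1=0, P2=1, P3=1, P4=5, P5=2, P6=2, P7=3) → (P0=0, P1=0, P2=1, P3=1, P4=8, P5=1, P6=0, P7=3)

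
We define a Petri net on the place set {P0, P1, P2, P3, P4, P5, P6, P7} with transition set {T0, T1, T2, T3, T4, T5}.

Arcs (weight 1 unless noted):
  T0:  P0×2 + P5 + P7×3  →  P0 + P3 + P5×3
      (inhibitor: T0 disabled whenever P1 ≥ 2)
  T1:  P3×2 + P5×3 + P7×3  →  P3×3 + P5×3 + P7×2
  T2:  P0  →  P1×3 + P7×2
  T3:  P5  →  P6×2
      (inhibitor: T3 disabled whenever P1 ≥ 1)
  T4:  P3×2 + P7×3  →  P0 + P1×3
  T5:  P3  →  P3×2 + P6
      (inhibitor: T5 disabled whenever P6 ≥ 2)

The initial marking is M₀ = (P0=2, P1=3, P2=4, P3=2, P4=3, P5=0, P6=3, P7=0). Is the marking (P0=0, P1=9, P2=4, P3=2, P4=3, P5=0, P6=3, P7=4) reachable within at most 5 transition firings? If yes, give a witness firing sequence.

YES — reachable via ⟨T2, T2⟩ (2 firings)

step 1: fire T2:  (P0=2, P1=3, P2=4, P3=2, P4=3, P5=0, P6=3, P7=0) → (P0=1, P1=6, P2=4, P3=2, P4=3, P5=0, P6=3, P7=2)
step 2: fire T2:  (P0=1, P1=6, P2=4, P3=2, P4=3, P5=0, P6=3, P7=2) → (P0=0, P1=9, P2=4, P3=2, P4=3, P5=0, P6=3, P7=4)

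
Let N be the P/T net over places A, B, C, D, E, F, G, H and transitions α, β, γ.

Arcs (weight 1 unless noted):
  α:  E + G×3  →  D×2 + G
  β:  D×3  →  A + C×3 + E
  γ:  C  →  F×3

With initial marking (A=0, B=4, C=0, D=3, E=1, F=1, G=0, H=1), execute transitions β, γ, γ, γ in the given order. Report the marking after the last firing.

step 1: fire β:  (A=0, B=4, C=0, D=3, E=1, F=1, G=0, H=1) → (A=1, B=4, C=3, D=0, E=2, F=1, G=0, H=1)
step 2: fire γ:  (A=1, B=4, C=3, D=0, E=2, F=1, G=0, H=1) → (A=1, B=4, C=2, D=0, E=2, F=4, G=0, H=1)
step 3: fire γ:  (A=1, B=4, C=2, D=0, E=2, F=4, G=0, H=1) → (A=1, B=4, C=1, D=0, E=2, F=7, G=0, H=1)
step 4: fire γ:  (A=1, B=4, C=1, D=0, E=2, F=7, G=0, H=1) → (A=1, B=4, C=0, D=0, E=2, F=10, G=0, H=1)

(A=1, B=4, C=0, D=0, E=2, F=10, G=0, H=1)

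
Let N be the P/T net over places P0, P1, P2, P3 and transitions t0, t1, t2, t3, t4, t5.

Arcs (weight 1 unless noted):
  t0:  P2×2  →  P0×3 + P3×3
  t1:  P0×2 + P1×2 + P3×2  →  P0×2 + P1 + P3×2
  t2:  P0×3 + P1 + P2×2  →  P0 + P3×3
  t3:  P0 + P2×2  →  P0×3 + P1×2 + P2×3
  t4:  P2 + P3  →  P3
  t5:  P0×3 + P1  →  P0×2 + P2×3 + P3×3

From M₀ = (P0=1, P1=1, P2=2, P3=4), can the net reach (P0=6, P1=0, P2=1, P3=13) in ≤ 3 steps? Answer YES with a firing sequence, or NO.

step 1: fire t0:  (P0=1, P1=1, P2=2, P3=4) → (P0=4, P1=1, P2=0, P3=7)
step 2: fire t5:  (P0=4, P1=1, P2=0, P3=7) → (P0=3, P1=0, P2=3, P3=10)
step 3: fire t0:  (P0=3, P1=0, P2=3, P3=10) → (P0=6, P1=0, P2=1, P3=13)

YES — reachable via ⟨t0, t5, t0⟩ (3 firings)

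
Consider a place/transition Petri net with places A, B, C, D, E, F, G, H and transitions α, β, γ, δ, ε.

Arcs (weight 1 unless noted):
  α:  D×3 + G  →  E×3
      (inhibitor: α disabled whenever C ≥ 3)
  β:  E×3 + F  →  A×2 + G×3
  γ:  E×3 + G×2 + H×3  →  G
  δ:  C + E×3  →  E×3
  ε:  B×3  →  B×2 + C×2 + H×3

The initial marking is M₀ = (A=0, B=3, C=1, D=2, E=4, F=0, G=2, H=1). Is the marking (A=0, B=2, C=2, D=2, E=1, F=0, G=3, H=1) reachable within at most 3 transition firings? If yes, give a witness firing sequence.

NO — not reachable within 3 firings

depth 0: 1 marking
depth 1: 3 markings reached so far
depth 2: 5 markings reached so far
depth 3: 7 markings reached so far
target is not among the 7 markings reachable within 3 steps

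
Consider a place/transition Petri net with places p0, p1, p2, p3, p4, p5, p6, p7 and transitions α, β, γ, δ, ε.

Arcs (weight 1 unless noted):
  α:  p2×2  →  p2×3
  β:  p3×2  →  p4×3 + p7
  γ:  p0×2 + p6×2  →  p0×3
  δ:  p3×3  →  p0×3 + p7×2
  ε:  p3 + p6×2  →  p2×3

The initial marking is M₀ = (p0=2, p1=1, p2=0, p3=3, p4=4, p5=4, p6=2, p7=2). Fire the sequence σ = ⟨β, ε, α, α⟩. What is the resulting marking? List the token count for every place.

(p0=2, p1=1, p2=5, p3=0, p4=7, p5=4, p6=0, p7=3)

step 1: fire β:  (p0=2, p1=1, p2=0, p3=3, p4=4, p5=4, p6=2, p7=2) → (p0=2, p1=1, p2=0, p3=1, p4=7, p5=4, p6=2, p7=3)
step 2: fire ε:  (p0=2, p1=1, p2=0, p3=1, p4=7, p5=4, p6=2, p7=3) → (p0=2, p1=1, p2=3, p3=0, p4=7, p5=4, p6=0, p7=3)
step 3: fire α:  (p0=2, p1=1, p2=3, p3=0, p4=7, p5=4, p6=0, p7=3) → (p0=2, p1=1, p2=4, p3=0, p4=7, p5=4, p6=0, p7=3)
step 4: fire α:  (p0=2, p1=1, p2=4, p3=0, p4=7, p5=4, p6=0, p7=3) → (p0=2, p1=1, p2=5, p3=0, p4=7, p5=4, p6=0, p7=3)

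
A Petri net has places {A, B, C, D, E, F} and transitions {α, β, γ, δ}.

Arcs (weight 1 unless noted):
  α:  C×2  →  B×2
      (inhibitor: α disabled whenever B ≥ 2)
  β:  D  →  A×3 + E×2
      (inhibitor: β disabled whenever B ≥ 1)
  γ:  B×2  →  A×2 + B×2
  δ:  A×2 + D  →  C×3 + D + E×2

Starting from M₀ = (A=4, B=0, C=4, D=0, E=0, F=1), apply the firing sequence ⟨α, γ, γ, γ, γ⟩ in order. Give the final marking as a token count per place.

(A=12, B=2, C=2, D=0, E=0, F=1)

step 1: fire α:  (A=4, B=0, C=4, D=0, E=0, F=1) → (A=4, B=2, C=2, D=0, E=0, F=1)
step 2: fire γ:  (A=4, B=2, C=2, D=0, E=0, F=1) → (A=6, B=2, C=2, D=0, E=0, F=1)
step 3: fire γ:  (A=6, B=2, C=2, D=0, E=0, F=1) → (A=8, B=2, C=2, D=0, E=0, F=1)
step 4: fire γ:  (A=8, B=2, C=2, D=0, E=0, F=1) → (A=10, B=2, C=2, D=0, E=0, F=1)
step 5: fire γ:  (A=10, B=2, C=2, D=0, E=0, F=1) → (A=12, B=2, C=2, D=0, E=0, F=1)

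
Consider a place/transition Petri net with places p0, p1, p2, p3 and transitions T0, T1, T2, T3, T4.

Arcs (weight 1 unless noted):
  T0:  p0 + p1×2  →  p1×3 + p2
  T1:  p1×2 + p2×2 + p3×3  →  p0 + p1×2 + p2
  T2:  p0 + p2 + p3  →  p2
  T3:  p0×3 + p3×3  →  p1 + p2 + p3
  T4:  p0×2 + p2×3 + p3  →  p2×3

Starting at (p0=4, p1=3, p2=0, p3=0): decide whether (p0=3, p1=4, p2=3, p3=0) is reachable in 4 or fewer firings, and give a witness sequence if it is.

NO — not reachable within 4 firings

depth 0: 1 marking
depth 1: 2 markings reached so far
depth 2: 3 markings reached so far
depth 3: 4 markings reached so far
depth 4: 5 markings reached so far
target is not among the 5 markings reachable within 4 steps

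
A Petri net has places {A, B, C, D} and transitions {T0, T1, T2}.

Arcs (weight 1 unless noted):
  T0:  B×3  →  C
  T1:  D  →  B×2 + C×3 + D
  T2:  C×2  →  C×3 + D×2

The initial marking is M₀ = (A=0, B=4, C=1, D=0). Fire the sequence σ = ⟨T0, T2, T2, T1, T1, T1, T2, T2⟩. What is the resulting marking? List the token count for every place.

step 1: fire T0:  (A=0, B=4, C=1, D=0) → (A=0, B=1, C=2, D=0)
step 2: fire T2:  (A=0, B=1, C=2, D=0) → (A=0, B=1, C=3, D=2)
step 3: fire T2:  (A=0, B=1, C=3, D=2) → (A=0, B=1, C=4, D=4)
step 4: fire T1:  (A=0, B=1, C=4, D=4) → (A=0, B=3, C=7, D=4)
step 5: fire T1:  (A=0, B=3, C=7, D=4) → (A=0, B=5, C=10, D=4)
step 6: fire T1:  (A=0, B=5, C=10, D=4) → (A=0, B=7, C=13, D=4)
step 7: fire T2:  (A=0, B=7, C=13, D=4) → (A=0, B=7, C=14, D=6)
step 8: fire T2:  (A=0, B=7, C=14, D=6) → (A=0, B=7, C=15, D=8)

(A=0, B=7, C=15, D=8)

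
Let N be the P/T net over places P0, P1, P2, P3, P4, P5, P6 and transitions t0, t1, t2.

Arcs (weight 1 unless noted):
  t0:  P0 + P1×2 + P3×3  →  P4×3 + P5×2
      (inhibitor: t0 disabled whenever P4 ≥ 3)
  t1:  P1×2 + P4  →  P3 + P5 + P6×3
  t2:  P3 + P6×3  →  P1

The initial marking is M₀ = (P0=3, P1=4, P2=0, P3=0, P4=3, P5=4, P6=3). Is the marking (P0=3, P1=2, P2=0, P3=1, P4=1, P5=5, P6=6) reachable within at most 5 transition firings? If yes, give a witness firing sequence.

NO — not reachable within 5 firings

depth 0: 1 marking
depth 1: 2 markings reached so far
depth 2: 4 markings reached so far
depth 3: 5 markings reached so far
depth 4: 6 markings reached so far
depth 5: 7 markings reached so far
target is not among the 7 markings reachable within 5 steps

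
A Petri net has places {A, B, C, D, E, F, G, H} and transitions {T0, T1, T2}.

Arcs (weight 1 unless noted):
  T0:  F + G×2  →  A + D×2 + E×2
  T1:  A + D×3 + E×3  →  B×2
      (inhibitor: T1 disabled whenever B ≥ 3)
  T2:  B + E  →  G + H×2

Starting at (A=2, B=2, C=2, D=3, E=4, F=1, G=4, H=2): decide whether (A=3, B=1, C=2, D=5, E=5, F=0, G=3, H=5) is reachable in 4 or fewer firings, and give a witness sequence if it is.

NO — not reachable within 4 firings

depth 0: 1 marking
depth 1: 4 markings reached so far
depth 2: 8 markings reached so far
depth 3: 10 markings reached so far
depth 4: 11 markings reached so far
target is not among the 11 markings reachable within 4 steps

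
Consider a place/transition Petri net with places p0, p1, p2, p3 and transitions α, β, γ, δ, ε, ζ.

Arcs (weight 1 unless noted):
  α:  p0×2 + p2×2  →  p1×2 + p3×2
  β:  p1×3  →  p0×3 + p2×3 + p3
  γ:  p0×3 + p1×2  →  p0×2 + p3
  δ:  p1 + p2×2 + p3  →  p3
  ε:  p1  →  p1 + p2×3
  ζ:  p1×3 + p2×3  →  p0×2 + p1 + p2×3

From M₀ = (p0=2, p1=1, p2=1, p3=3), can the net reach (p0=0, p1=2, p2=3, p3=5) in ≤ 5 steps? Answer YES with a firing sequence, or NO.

YES — reachable via ⟨ε, α, δ, ε⟩ (4 firings)

step 1: fire ε:  (p0=2, p1=1, p2=1, p3=3) → (p0=2, p1=1, p2=4, p3=3)
step 2: fire α:  (p0=2, p1=1, p2=4, p3=3) → (p0=0, p1=3, p2=2, p3=5)
step 3: fire δ:  (p0=0, p1=3, p2=2, p3=5) → (p0=0, p1=2, p2=0, p3=5)
step 4: fire ε:  (p0=0, p1=2, p2=0, p3=5) → (p0=0, p1=2, p2=3, p3=5)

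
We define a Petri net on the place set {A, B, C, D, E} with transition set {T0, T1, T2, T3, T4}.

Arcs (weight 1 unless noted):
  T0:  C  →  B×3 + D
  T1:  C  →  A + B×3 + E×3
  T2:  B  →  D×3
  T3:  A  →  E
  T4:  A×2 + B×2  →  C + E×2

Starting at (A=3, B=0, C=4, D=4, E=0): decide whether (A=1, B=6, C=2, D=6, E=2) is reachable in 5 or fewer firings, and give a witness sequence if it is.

YES — reachable via ⟨T0, T0, T3, T3⟩ (4 firings)

step 1: fire T0:  (A=3, B=0, C=4, D=4, E=0) → (A=3, B=3, C=3, D=5, E=0)
step 2: fire T0:  (A=3, B=3, C=3, D=5, E=0) → (A=3, B=6, C=2, D=6, E=0)
step 3: fire T3:  (A=3, B=6, C=2, D=6, E=0) → (A=2, B=6, C=2, D=6, E=1)
step 4: fire T3:  (A=2, B=6, C=2, D=6, E=1) → (A=1, B=6, C=2, D=6, E=2)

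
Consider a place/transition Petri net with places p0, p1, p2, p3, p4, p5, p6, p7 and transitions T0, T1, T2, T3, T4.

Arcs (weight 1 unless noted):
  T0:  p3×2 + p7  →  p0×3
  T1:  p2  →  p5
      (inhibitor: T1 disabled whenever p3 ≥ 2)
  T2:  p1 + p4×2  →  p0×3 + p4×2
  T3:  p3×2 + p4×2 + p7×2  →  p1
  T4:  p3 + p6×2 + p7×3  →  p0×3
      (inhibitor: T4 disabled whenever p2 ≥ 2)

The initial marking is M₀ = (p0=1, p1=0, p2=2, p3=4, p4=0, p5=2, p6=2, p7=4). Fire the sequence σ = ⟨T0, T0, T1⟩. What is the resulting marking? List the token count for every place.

step 1: fire T0:  (p0=1, p1=0, p2=2, p3=4, p4=0, p5=2, p6=2, p7=4) → (p0=4, p1=0, p2=2, p3=2, p4=0, p5=2, p6=2, p7=3)
step 2: fire T0:  (p0=4, p1=0, p2=2, p3=2, p4=0, p5=2, p6=2, p7=3) → (p0=7, p1=0, p2=2, p3=0, p4=0, p5=2, p6=2, p7=2)
step 3: fire T1:  (p0=7, p1=0, p2=2, p3=0, p4=0, p5=2, p6=2, p7=2) → (p0=7, p1=0, p2=1, p3=0, p4=0, p5=3, p6=2, p7=2)

(p0=7, p1=0, p2=1, p3=0, p4=0, p5=3, p6=2, p7=2)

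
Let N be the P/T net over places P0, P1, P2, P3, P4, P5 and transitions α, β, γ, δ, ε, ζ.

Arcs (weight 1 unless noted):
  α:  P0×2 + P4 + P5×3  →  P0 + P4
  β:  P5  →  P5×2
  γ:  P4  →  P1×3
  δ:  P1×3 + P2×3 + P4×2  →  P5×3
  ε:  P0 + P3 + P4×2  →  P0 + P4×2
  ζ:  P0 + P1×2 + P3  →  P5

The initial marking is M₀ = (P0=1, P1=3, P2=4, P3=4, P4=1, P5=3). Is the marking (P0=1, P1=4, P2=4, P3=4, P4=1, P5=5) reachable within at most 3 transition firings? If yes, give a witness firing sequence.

depth 0: 1 marking
depth 1: 4 markings reached so far
depth 2: 8 markings reached so far
depth 3: 12 markings reached so far
target is not among the 12 markings reachable within 3 steps

NO — not reachable within 3 firings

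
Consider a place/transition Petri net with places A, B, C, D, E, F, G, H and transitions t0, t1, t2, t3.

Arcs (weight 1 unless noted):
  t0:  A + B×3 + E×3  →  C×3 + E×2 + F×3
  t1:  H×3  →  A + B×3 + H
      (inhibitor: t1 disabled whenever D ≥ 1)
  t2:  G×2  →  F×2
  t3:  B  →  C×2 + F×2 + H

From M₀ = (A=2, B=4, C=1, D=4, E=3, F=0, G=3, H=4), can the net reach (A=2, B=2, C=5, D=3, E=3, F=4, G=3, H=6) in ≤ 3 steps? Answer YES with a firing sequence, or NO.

NO — not reachable within 3 firings

depth 0: 1 marking
depth 1: 4 markings reached so far
depth 2: 8 markings reached so far
depth 3: 11 markings reached so far
target is not among the 11 markings reachable within 3 steps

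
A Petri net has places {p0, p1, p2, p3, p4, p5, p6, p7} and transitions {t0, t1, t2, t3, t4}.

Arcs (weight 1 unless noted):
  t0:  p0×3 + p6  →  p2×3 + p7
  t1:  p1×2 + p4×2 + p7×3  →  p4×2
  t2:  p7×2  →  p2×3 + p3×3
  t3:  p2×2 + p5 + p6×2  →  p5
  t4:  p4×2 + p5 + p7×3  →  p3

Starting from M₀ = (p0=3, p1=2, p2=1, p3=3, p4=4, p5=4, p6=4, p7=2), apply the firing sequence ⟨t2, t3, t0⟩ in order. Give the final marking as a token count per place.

step 1: fire t2:  (p0=3, p1=2, p2=1, p3=3, p4=4, p5=4, p6=4, p7=2) → (p0=3, p1=2, p2=4, p3=6, p4=4, p5=4, p6=4, p7=0)
step 2: fire t3:  (p0=3, p1=2, p2=4, p3=6, p4=4, p5=4, p6=4, p7=0) → (p0=3, p1=2, p2=2, p3=6, p4=4, p5=4, p6=2, p7=0)
step 3: fire t0:  (p0=3, p1=2, p2=2, p3=6, p4=4, p5=4, p6=2, p7=0) → (p0=0, p1=2, p2=5, p3=6, p4=4, p5=4, p6=1, p7=1)

(p0=0, p1=2, p2=5, p3=6, p4=4, p5=4, p6=1, p7=1)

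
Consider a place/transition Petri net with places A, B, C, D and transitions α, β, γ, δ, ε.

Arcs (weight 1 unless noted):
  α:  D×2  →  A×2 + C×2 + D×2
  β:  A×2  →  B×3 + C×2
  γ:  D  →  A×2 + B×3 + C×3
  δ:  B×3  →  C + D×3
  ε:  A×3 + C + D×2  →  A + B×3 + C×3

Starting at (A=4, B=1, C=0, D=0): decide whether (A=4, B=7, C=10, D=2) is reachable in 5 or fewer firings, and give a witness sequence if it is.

YES — reachable via ⟨β, β, δ, α, γ⟩ (5 firings)

step 1: fire β:  (A=4, B=1, C=0, D=0) → (A=2, B=4, C=2, D=0)
step 2: fire β:  (A=2, B=4, C=2, D=0) → (A=0, B=7, C=4, D=0)
step 3: fire δ:  (A=0, B=7, C=4, D=0) → (A=0, B=4, C=5, D=3)
step 4: fire α:  (A=0, B=4, C=5, D=3) → (A=2, B=4, C=7, D=3)
step 5: fire γ:  (A=2, B=4, C=7, D=3) → (A=4, B=7, C=10, D=2)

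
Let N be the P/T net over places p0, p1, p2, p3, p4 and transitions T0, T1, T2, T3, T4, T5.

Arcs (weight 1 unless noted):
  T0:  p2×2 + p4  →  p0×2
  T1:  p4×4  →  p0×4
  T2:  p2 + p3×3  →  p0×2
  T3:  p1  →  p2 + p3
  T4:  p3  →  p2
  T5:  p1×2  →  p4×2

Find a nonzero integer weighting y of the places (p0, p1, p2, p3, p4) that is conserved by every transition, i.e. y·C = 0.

y = (p0:2, p1:2, p2:1, p3:1, p4:2)

Incidence matrix C (rows=places, cols=transitions):
       T0   T1   T2   T3   T4   T5
   p0   2    4    2    0    0    0
   p1   0    0    0   -1    0   -2
   p2  -2    0   -1    1    1    0
   p3   0    0   -3    1   -1    0
   p4  -1   -4    0    0    0    2

Candidate y = [2, 2, 1, 1, 2]; check y·C column-wise:
  col T0: 2·2 + 2·0 + 1·-2 + 1·0 + 2·-1 = 0
  col T1: 2·4 + 2·0 + 1·0 + 1·0 + 2·-4 = 0
  col T2: 2·2 + 2·0 + 1·-1 + 1·-3 + 2·0 = 0
  col T3: 2·0 + 2·-1 + 1·1 + 1·1 + 2·0 = 0
  col T4: 2·0 + 2·0 + 1·1 + 1·-1 + 2·0 = 0
  col T5: 2·0 + 2·-2 + 1·0 + 1·0 + 2·2 = 0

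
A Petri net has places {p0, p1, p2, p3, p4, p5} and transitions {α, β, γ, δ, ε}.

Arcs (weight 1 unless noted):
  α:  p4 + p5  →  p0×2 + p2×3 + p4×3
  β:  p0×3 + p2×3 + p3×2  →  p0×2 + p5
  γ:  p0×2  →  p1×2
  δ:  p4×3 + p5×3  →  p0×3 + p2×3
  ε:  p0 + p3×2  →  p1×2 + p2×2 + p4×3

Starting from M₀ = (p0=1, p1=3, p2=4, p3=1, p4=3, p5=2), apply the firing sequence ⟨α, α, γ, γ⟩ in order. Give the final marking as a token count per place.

step 1: fire α:  (p0=1, p1=3, p2=4, p3=1, p4=3, p5=2) → (p0=3, p1=3, p2=7, p3=1, p4=5, p5=1)
step 2: fire α:  (p0=3, p1=3, p2=7, p3=1, p4=5, p5=1) → (p0=5, p1=3, p2=10, p3=1, p4=7, p5=0)
step 3: fire γ:  (p0=5, p1=3, p2=10, p3=1, p4=7, p5=0) → (p0=3, p1=5, p2=10, p3=1, p4=7, p5=0)
step 4: fire γ:  (p0=3, p1=5, p2=10, p3=1, p4=7, p5=0) → (p0=1, p1=7, p2=10, p3=1, p4=7, p5=0)

(p0=1, p1=7, p2=10, p3=1, p4=7, p5=0)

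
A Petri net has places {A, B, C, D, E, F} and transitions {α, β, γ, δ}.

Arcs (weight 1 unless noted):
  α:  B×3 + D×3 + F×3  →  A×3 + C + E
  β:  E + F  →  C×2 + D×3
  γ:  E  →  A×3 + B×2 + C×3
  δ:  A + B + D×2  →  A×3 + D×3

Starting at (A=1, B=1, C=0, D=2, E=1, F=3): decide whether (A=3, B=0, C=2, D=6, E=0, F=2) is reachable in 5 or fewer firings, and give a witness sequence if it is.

step 1: fire β:  (A=1, B=1, C=0, D=2, E=1, F=3) → (A=1, B=1, C=2, D=5, E=0, F=2)
step 2: fire δ:  (A=1, B=1, C=2, D=5, E=0, F=2) → (A=3, B=0, C=2, D=6, E=0, F=2)

YES — reachable via ⟨β, δ⟩ (2 firings)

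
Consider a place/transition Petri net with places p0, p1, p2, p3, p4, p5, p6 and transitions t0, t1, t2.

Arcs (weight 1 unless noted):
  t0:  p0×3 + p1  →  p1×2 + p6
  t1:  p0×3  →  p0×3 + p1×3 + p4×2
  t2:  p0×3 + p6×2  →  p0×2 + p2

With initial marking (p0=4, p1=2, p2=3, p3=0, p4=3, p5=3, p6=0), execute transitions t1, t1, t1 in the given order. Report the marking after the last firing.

step 1: fire t1:  (p0=4, p1=2, p2=3, p3=0, p4=3, p5=3, p6=0) → (p0=4, p1=5, p2=3, p3=0, p4=5, p5=3, p6=0)
step 2: fire t1:  (p0=4, p1=5, p2=3, p3=0, p4=5, p5=3, p6=0) → (p0=4, p1=8, p2=3, p3=0, p4=7, p5=3, p6=0)
step 3: fire t1:  (p0=4, p1=8, p2=3, p3=0, p4=7, p5=3, p6=0) → (p0=4, p1=11, p2=3, p3=0, p4=9, p5=3, p6=0)

(p0=4, p1=11, p2=3, p3=0, p4=9, p5=3, p6=0)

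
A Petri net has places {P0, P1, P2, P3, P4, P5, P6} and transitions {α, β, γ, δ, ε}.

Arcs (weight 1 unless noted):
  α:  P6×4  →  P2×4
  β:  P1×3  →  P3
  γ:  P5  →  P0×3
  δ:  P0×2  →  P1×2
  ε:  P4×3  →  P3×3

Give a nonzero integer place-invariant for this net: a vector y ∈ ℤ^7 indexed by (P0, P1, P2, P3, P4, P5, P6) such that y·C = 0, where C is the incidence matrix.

Incidence matrix C (rows=places, cols=transitions):
        α    β    γ    δ    ε
   P0   0    0    3   -2    0
   P1   0   -3    0    2    0
   P2   4    0    0    0    0
   P3   0    1    0    0    3
   P4   0    0    0    0   -3
   P5   0    0   -1    0    0
   P6  -4    0    0    0    0

Candidate y = [1, 1, 0, 3, 3, 3, 0]; check y·C column-wise:
  col α: 1·0 + 1·0 + 0·4 + 3·0 + 3·0 + 3·0 + 0·-4 = 0
  col β: 1·0 + 1·-3 + 3·1 + 3·0 + 3·0 = 0
  col γ: 1·3 + 1·0 + 3·0 + 3·0 + 3·-1 = 0
  col δ: 1·-2 + 1·2 + 3·0 + 3·0 + 3·0 = 0
  col ε: 1·0 + 1·0 + 3·3 + 3·-3 + 3·0 = 0

y = (P0:1, P1:1, P2:0, P3:3, P4:3, P5:3, P6:0)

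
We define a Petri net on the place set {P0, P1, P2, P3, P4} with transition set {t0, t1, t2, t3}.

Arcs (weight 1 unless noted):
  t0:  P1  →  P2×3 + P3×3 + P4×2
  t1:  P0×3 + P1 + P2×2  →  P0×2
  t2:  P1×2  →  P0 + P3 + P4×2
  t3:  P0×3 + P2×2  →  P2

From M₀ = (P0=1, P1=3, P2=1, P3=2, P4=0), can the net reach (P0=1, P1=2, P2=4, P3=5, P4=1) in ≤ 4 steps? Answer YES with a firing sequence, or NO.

NO — not reachable within 4 firings

depth 0: 1 marking
depth 1: 3 markings reached so far
depth 2: 5 markings reached so far
depth 3: 6 markings reached so far
depth 4: 6 markings reached so far
(frontier empty at depth 4; search complete)
target is not among the 6 markings reachable within 4 steps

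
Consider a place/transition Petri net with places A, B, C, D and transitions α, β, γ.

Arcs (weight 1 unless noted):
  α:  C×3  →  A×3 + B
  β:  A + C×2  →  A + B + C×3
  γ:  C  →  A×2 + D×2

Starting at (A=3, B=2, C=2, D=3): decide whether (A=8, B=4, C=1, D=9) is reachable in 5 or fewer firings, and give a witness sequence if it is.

depth 0: 1 marking
depth 1: 3 markings reached so far
depth 2: 7 markings reached so far
depth 3: 11 markings reached so far
depth 4: 17 markings reached so far
depth 5: 23 markings reached so far
target is not among the 23 markings reachable within 5 steps

NO — not reachable within 5 firings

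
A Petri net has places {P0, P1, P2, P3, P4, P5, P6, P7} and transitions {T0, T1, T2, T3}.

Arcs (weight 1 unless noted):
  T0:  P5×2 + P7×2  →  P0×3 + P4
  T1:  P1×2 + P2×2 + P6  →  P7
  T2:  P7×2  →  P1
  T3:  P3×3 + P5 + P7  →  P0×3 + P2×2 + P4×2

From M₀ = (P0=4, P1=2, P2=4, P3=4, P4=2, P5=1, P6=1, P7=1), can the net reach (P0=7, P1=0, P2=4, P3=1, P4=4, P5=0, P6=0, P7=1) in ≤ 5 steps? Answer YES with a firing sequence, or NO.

YES — reachable via ⟨T1, T3⟩ (2 firings)

step 1: fire T1:  (P0=4, P1=2, P2=4, P3=4, P4=2, P5=1, P6=1, P7=1) → (P0=4, P1=0, P2=2, P3=4, P4=2, P5=1, P6=0, P7=2)
step 2: fire T3:  (P0=4, P1=0, P2=2, P3=4, P4=2, P5=1, P6=0, P7=2) → (P0=7, P1=0, P2=4, P3=1, P4=4, P5=0, P6=0, P7=1)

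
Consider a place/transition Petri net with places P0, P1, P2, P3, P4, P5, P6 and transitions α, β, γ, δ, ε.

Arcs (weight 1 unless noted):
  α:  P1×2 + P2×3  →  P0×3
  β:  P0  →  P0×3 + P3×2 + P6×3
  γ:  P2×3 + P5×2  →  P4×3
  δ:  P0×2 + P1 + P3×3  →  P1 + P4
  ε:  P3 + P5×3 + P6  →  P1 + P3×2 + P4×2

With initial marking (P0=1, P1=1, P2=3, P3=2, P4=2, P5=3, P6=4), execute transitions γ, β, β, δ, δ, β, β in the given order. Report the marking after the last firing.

(P0=5, P1=1, P2=0, P3=4, P4=7, P5=1, P6=16)

step 1: fire γ:  (P0=1, P1=1, P2=3, P3=2, P4=2, P5=3, P6=4) → (P0=1, P1=1, P2=0, P3=2, P4=5, P5=1, P6=4)
step 2: fire β:  (P0=1, P1=1, P2=0, P3=2, P4=5, P5=1, P6=4) → (P0=3, P1=1, P2=0, P3=4, P4=5, P5=1, P6=7)
step 3: fire β:  (P0=3, P1=1, P2=0, P3=4, P4=5, P5=1, P6=7) → (P0=5, P1=1, P2=0, P3=6, P4=5, P5=1, P6=10)
step 4: fire δ:  (P0=5, P1=1, P2=0, P3=6, P4=5, P5=1, P6=10) → (P0=3, P1=1, P2=0, P3=3, P4=6, P5=1, P6=10)
step 5: fire δ:  (P0=3, P1=1, P2=0, P3=3, P4=6, P5=1, P6=10) → (P0=1, P1=1, P2=0, P3=0, P4=7, P5=1, P6=10)
step 6: fire β:  (P0=1, P1=1, P2=0, P3=0, P4=7, P5=1, P6=10) → (P0=3, P1=1, P2=0, P3=2, P4=7, P5=1, P6=13)
step 7: fire β:  (P0=3, P1=1, P2=0, P3=2, P4=7, P5=1, P6=13) → (P0=5, P1=1, P2=0, P3=4, P4=7, P5=1, P6=16)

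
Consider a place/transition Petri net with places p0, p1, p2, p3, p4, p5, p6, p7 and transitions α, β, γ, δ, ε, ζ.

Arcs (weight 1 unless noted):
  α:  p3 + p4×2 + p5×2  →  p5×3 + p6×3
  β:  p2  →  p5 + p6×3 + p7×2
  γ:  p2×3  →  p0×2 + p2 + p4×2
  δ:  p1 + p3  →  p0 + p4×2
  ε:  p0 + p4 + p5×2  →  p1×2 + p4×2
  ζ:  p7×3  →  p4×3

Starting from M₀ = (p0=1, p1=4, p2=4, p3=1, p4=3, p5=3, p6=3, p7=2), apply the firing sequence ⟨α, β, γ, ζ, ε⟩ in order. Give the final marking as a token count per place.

(p0=2, p1=6, p2=1, p3=0, p4=7, p5=3, p6=9, p7=1)

step 1: fire α:  (p0=1, p1=4, p2=4, p3=1, p4=3, p5=3, p6=3, p7=2) → (p0=1, p1=4, p2=4, p3=0, p4=1, p5=4, p6=6, p7=2)
step 2: fire β:  (p0=1, p1=4, p2=4, p3=0, p4=1, p5=4, p6=6, p7=2) → (p0=1, p1=4, p2=3, p3=0, p4=1, p5=5, p6=9, p7=4)
step 3: fire γ:  (p0=1, p1=4, p2=3, p3=0, p4=1, p5=5, p6=9, p7=4) → (p0=3, p1=4, p2=1, p3=0, p4=3, p5=5, p6=9, p7=4)
step 4: fire ζ:  (p0=3, p1=4, p2=1, p3=0, p4=3, p5=5, p6=9, p7=4) → (p0=3, p1=4, p2=1, p3=0, p4=6, p5=5, p6=9, p7=1)
step 5: fire ε:  (p0=3, p1=4, p2=1, p3=0, p4=6, p5=5, p6=9, p7=1) → (p0=2, p1=6, p2=1, p3=0, p4=7, p5=3, p6=9, p7=1)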